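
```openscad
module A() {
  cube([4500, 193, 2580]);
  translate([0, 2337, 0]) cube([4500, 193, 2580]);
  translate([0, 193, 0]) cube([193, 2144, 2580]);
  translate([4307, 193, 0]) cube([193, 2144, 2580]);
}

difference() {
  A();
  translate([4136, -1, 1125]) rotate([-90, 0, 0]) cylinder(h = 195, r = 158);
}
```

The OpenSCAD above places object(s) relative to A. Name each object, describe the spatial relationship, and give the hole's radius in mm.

A is a house frame. The house frame has a circular hole through its front wall. The hole's radius is 158 mm.

The subtracted cylinder has r = 158 mm.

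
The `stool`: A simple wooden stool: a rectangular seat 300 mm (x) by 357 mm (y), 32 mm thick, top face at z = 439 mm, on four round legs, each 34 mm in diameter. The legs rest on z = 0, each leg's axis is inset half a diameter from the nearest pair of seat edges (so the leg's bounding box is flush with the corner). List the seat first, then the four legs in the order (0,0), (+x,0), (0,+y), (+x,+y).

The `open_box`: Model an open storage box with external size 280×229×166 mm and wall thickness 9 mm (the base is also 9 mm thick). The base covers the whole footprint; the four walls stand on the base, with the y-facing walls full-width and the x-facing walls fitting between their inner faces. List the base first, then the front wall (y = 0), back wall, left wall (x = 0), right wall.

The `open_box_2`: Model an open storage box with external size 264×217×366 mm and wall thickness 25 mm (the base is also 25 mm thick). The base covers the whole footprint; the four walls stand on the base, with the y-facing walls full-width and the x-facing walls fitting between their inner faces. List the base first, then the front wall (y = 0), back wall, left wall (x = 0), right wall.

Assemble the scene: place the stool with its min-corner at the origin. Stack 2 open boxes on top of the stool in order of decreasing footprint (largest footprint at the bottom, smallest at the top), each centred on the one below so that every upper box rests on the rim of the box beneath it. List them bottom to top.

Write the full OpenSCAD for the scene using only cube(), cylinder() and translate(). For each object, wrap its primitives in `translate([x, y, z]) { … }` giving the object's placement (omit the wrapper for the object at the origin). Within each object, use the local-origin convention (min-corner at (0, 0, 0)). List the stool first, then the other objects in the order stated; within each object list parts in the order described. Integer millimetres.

translate([0, 0, 407]) cube([300, 357, 32]);
translate([17, 17, 0]) cylinder(h = 407, r = 17);
translate([283, 17, 0]) cylinder(h = 407, r = 17);
translate([17, 340, 0]) cylinder(h = 407, r = 17);
translate([283, 340, 0]) cylinder(h = 407, r = 17);
translate([10, 64, 439]) {
  cube([280, 229, 9]);
  translate([0, 0, 9]) cube([280, 9, 157]);
  translate([0, 220, 9]) cube([280, 9, 157]);
  translate([0, 9, 9]) cube([9, 211, 157]);
  translate([271, 9, 9]) cube([9, 211, 157]);
}
translate([18, 70, 605]) {
  cube([264, 217, 25]);
  translate([0, 0, 25]) cube([264, 25, 341]);
  translate([0, 192, 25]) cube([264, 25, 341]);
  translate([0, 25, 25]) cube([25, 167, 341]);
  translate([239, 25, 25]) cube([25, 167, 341]);
}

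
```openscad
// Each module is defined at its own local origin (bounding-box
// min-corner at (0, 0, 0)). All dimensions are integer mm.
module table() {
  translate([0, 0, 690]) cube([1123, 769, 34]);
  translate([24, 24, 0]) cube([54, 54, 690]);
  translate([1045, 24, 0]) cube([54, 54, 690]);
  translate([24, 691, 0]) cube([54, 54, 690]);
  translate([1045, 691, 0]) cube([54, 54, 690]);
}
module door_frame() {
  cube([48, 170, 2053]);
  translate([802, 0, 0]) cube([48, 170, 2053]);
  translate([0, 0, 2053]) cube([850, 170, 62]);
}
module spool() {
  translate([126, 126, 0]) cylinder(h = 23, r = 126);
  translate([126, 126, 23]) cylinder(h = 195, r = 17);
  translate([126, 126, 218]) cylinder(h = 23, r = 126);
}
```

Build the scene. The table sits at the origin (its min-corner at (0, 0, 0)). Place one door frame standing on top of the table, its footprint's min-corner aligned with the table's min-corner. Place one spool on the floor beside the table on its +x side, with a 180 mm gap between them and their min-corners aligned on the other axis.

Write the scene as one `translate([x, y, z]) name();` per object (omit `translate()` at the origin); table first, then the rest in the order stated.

table();
translate([0, 0, 724]) door_frame();
translate([1303, 0, 0]) spool();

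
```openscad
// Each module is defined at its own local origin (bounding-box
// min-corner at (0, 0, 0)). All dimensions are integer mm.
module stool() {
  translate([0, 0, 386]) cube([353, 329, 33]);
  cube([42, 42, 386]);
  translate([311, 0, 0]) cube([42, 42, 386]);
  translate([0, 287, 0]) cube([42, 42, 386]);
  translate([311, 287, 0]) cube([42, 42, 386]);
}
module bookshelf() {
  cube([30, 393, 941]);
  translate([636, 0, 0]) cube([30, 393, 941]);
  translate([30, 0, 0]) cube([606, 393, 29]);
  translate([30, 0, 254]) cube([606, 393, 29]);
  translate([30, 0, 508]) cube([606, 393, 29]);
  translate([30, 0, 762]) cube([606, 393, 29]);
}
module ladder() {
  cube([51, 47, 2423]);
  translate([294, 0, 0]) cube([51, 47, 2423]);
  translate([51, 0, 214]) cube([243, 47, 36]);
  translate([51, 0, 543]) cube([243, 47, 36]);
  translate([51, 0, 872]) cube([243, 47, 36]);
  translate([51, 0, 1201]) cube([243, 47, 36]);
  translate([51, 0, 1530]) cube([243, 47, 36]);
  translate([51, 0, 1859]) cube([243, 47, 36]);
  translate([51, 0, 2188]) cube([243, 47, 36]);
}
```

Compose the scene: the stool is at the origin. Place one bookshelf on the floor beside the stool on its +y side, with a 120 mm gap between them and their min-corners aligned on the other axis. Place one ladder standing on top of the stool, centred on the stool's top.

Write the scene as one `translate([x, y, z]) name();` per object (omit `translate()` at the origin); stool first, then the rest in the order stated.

stool();
translate([0, 449, 0]) bookshelf();
translate([4, 141, 419]) ladder();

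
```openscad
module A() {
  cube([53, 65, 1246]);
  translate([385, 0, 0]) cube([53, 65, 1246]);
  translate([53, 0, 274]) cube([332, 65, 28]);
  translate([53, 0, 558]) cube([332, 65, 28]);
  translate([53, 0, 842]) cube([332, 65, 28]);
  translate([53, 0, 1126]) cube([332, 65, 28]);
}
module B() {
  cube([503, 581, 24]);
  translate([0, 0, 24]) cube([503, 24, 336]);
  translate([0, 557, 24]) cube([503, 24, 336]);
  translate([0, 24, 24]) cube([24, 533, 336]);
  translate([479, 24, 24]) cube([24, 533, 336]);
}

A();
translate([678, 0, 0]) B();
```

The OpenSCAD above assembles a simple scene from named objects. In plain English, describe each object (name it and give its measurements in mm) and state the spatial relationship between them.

A is a wooden ladder with two side rails of 53×65 mm section and 1246 mm height, set 438 mm apart overall. Between them run 4 rectangular rungs (65 mm deep, 28 mm thick), front faces flush with the rails' −y face. The bottom of the first rung is 274 mm above the floor and each subsequent rung is 284 mm higher than the one below.

B is an open storage box with external size 503×581×360 mm and wall thickness 24 mm (the base is also 24 mm thick). The base covers the whole footprint; the four walls stand on the base, with the y-facing walls full-width and the x-facing walls fitting between their inner faces.

The open box is on the floor beside the ladder on its +x side.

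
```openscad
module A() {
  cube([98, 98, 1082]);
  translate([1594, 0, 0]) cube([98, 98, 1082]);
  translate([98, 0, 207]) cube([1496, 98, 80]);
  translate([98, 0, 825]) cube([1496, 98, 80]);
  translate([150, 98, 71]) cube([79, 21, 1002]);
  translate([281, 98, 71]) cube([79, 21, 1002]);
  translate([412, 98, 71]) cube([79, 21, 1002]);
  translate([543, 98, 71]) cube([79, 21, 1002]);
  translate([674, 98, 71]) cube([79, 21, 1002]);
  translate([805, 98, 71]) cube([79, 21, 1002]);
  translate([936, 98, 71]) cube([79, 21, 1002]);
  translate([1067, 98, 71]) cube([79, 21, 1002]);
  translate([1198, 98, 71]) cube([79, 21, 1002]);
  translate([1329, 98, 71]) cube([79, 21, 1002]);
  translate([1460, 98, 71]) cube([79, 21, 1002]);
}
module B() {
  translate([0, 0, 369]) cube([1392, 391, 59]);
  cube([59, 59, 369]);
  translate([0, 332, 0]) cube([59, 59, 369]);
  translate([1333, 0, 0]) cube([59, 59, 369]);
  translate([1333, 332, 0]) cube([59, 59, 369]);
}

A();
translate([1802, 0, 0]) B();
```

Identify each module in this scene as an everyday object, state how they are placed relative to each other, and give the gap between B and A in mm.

The bench's nearest face is 110 mm from the fence section's +x face.

A is a fence section. B is a bench. The bench is on the floor beside the fence section on its +x side. The gap between the bench and the fence section is 110 mm.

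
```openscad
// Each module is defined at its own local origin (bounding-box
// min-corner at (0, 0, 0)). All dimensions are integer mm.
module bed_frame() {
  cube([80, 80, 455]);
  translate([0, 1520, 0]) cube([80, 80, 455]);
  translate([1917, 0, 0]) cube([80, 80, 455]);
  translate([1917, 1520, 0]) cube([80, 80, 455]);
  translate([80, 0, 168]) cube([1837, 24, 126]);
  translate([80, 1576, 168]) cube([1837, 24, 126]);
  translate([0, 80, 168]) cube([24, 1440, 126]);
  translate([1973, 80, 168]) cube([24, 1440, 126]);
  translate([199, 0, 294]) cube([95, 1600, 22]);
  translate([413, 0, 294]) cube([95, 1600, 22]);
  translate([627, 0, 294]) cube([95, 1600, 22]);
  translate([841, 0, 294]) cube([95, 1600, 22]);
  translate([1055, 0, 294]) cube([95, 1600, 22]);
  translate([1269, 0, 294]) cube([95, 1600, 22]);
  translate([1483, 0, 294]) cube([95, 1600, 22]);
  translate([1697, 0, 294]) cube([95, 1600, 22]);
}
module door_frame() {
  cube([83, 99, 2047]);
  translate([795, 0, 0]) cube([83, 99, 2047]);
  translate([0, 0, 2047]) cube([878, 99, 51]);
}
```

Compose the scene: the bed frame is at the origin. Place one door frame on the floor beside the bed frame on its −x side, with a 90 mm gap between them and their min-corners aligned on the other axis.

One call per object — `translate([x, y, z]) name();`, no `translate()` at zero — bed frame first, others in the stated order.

bed_frame();
translate([-968, 0, 0]) door_frame();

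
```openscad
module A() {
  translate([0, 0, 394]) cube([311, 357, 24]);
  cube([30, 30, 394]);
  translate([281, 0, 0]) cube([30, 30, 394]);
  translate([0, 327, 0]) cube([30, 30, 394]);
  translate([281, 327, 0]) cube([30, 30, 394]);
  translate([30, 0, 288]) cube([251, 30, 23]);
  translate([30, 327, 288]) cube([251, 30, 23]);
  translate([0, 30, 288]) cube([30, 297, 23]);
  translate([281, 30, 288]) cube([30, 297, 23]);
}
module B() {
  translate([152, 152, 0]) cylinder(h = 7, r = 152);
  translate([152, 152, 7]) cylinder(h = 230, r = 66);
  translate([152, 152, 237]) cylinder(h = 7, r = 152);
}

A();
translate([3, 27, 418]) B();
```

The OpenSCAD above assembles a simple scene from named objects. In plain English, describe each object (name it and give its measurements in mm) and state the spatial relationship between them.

A is a four-legged stool. The seat is a 311×357×24 mm slab whose top surface is at z = 418 mm; four square legs, each 30×30 mm in cross-section, run from the floor (z = 0) to the underside of the seat, each flush with a corner of the seat. Four stretchers, 30 mm wide and 23 mm tall, connect adjacent legs with their undersides at z = 288 mm, each running between the inner faces of the legs it joins and aligned with the legs' outer faces on the other axis.

B is a spool: two coaxial disc flanges of radius 152 mm and thickness 7 mm, joined by a core cylinder of radius 66 mm and height 230 mm. The lower flange rests on z = 0 and the three cylinders share a vertical axis.

The spool is on top of the stool.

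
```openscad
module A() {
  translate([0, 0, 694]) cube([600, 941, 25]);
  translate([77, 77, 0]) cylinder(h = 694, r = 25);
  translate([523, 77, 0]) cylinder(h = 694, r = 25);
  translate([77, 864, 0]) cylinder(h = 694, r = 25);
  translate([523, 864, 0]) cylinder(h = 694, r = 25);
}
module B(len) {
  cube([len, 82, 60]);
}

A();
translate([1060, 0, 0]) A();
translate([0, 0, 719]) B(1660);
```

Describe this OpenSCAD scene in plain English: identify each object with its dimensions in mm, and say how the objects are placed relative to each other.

A is a table with a 600×941 mm rectangular top, 25 mm thick, top surface at z = 719 mm, supported by four round legs of 50 mm diameter, each leg's bounding box inset 52 mm from the nearest pair of top edges, running from the floor.

B is a rectangular beam 1660 mm long (x), 82 mm deep (y), 60 mm thick (z).

The beam spans the tops of two tables placed 460 mm apart, resting at z = 719 mm.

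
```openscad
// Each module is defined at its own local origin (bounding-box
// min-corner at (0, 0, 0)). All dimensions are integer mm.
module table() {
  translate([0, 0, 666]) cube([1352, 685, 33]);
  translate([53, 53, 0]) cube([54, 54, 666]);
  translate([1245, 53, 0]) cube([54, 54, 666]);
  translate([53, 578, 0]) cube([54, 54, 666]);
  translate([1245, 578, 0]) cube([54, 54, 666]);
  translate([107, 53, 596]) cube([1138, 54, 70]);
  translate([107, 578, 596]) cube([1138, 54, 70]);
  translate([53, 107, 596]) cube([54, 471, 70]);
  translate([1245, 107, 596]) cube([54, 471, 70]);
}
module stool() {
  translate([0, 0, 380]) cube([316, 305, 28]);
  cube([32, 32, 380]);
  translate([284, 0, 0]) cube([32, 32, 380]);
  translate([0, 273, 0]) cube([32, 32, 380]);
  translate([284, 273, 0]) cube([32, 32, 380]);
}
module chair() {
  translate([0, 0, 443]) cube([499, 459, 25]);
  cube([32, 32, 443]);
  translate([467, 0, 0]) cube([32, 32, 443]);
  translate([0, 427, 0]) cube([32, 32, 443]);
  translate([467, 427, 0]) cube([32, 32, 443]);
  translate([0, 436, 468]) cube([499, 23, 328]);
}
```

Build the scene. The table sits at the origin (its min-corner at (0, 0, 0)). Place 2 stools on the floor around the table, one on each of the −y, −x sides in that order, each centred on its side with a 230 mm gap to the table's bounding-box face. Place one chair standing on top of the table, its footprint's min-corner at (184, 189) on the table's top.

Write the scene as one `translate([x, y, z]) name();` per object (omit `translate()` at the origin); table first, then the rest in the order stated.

table();
translate([518, -535, 0]) stool();
translate([-546, 190, 0]) stool();
translate([184, 189, 699]) chair();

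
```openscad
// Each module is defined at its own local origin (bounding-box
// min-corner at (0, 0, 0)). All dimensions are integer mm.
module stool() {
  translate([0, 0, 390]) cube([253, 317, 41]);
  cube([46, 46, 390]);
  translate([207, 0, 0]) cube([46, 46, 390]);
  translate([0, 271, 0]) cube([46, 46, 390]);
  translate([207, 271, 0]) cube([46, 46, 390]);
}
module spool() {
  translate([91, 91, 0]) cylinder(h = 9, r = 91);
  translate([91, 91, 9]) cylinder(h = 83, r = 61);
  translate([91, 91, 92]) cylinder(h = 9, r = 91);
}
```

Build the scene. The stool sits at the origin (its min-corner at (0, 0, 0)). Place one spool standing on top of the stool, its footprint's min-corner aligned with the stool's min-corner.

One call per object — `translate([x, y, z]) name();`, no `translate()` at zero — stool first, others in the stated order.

stool();
translate([0, 0, 431]) spool();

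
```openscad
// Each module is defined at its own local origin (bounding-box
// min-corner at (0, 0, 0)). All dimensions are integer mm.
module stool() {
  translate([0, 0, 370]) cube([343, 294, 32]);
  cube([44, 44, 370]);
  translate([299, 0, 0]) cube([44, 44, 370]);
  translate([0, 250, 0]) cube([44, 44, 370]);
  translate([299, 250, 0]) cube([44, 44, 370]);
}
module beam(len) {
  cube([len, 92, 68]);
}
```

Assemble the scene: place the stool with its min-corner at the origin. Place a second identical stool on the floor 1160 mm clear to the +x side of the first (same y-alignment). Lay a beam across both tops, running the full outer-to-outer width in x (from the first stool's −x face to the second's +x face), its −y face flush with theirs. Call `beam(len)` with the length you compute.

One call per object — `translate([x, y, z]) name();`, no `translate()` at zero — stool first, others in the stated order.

stool();
translate([1503, 0, 0]) stool();
translate([0, 0, 402]) beam(1846);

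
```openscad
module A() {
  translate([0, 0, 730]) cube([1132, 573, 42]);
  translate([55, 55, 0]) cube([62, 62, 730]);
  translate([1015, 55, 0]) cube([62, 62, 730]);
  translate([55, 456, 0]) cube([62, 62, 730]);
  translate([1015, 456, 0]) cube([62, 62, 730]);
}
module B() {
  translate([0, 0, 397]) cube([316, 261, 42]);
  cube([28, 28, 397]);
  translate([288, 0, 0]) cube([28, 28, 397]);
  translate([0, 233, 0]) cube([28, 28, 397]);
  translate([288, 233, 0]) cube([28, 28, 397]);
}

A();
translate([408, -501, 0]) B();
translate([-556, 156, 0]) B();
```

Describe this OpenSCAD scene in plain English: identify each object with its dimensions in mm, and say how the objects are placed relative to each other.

A is a rectangular dining table. The top is 1132×573×42 mm with its upper surface at z = 772 mm. It stands on four 62×62 mm square legs, each inset 55 mm from the nearest pair of top edges, running from the floor to the underside of the top.

B is a simple wooden stool: a rectangular seat 316 mm (x) by 261 mm (y), 42 mm thick, top face at z = 439 mm, on four square legs, each 28×28 mm in cross-section. The legs rest on z = 0, each flush with a corner of the seat.

Two stools sit around the table at the −y, −x sides.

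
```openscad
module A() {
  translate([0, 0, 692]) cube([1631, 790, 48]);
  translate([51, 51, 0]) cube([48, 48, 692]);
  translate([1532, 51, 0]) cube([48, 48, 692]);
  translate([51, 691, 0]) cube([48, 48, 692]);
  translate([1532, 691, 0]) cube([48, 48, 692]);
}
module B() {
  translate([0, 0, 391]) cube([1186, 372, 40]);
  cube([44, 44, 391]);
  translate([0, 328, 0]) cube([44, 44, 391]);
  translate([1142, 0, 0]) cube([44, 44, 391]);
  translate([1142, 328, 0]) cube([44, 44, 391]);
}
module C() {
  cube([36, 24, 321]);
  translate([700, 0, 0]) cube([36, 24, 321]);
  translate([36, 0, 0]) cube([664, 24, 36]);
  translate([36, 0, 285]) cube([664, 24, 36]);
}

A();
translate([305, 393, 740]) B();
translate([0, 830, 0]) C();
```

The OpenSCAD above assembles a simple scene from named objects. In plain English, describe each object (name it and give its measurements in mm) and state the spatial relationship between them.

A is a table with a 1631×790 mm rectangular top, 48 mm thick, top surface at z = 740 mm, supported by four 48×48 mm square legs, each inset 51 mm from the nearest pair of top edges, running from the floor.

B is a long wooden bench with a 1186 mm (x) × 372 mm (y) seat, 40 mm thick, its top surface 431 mm above the floor. Four 44 mm square legs at the seat corners, flush with the edges, run from z = 0 to the seat underside.

C is a rectangular picture frame lying in the x–z plane (depth along y). The opening is 664 mm wide (x) by 249 mm tall (z), surrounded by a border 36 mm wide on all four sides. The frame is 24 mm deep and is made of two full-height vertical stiles with two horizontal rails fitted between them.

The bench is on top of the table. The picture frame is on the floor beside the table on its +y side.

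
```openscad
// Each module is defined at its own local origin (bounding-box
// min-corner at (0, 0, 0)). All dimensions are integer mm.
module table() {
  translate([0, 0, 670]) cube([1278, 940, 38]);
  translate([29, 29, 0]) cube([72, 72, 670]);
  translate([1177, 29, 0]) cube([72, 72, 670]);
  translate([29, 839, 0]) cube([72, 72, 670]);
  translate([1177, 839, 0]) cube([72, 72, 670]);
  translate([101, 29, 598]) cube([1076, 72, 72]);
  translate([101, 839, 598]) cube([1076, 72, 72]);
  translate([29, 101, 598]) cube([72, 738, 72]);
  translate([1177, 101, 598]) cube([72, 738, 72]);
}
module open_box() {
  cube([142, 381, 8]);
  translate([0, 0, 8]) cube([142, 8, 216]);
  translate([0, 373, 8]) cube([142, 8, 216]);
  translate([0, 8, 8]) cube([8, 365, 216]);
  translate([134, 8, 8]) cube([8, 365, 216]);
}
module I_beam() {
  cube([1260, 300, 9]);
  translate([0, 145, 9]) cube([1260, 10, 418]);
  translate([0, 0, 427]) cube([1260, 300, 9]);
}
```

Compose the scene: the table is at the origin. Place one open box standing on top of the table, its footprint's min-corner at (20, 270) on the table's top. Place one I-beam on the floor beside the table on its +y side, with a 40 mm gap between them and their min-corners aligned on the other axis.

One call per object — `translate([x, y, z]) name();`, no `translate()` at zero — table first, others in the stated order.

table();
translate([20, 270, 708]) open_box();
translate([0, 980, 0]) I_beam();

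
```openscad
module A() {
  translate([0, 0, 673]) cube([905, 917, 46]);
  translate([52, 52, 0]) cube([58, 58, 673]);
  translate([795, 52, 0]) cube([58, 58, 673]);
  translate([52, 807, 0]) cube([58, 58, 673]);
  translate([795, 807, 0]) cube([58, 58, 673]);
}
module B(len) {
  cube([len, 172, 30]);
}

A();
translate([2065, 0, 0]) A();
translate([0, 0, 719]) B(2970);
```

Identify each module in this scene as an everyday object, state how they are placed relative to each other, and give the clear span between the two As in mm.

A is a table. B is a beam. A beam spans the tops of two tables. The clear span between the two tables is 1160 mm.

Second table starts at x = 2065; first ends at x = 905; clear span = 2065 − 905 = 1160 mm.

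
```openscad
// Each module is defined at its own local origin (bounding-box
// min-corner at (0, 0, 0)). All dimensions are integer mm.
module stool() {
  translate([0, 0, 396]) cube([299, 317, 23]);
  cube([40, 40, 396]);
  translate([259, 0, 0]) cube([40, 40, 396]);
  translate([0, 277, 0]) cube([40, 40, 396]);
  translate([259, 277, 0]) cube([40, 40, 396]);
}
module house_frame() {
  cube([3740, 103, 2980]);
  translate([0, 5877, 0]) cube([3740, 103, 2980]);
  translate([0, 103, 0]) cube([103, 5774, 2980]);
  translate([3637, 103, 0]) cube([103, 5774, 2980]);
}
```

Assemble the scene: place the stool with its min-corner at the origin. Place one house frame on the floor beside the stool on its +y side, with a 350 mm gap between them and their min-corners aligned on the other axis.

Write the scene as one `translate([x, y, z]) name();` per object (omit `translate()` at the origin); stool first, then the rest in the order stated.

stool();
translate([0, 667, 0]) house_frame();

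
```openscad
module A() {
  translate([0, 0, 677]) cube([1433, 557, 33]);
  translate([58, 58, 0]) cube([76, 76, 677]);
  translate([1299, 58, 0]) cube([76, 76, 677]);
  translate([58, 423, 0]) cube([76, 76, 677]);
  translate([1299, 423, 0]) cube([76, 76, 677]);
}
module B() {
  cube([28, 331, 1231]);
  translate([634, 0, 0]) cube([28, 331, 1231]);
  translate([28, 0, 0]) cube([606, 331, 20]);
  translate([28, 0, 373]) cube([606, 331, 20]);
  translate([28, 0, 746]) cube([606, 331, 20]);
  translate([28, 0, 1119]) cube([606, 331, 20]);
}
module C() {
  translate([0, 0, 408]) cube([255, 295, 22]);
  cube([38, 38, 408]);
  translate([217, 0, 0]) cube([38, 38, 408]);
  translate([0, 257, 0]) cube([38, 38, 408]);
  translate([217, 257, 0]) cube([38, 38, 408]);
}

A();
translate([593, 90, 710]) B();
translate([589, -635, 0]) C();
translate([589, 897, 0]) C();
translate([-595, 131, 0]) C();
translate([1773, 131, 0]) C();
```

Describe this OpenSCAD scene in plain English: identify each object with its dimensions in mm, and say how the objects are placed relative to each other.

A is a table: top 1433 mm (x) × 557 mm (y), 33 mm thick, upper face at z = 710 mm, on four 76×76 mm square legs, each inset 58 mm from the nearest pair of top edges, running from z = 0 to the bottom of the top.

B is an open bookshelf. Two side panels, each 28 mm thick, 331 mm deep and 1231 mm tall, stand 662 mm apart (outside-to-outside). Between them sit 4 shelves, each 20 mm thick and 331 mm deep, spanning the full gap between the sides. The bottom shelf rests on the floor (its underside at z = 0) and the clear gap between one shelf's top and the next shelf's underside is 353 mm.

C is a four-legged stool. The seat is 255×295 mm, 22 mm thick, top at z = 430 mm. It stands on four square legs, each 38×38 mm in cross-section, from z = 0 to the seat underside, each flush with a corner of the seat.

The bookshelf is on top of the table. Four stools sit around the table at the −y, +y, −x, +x sides.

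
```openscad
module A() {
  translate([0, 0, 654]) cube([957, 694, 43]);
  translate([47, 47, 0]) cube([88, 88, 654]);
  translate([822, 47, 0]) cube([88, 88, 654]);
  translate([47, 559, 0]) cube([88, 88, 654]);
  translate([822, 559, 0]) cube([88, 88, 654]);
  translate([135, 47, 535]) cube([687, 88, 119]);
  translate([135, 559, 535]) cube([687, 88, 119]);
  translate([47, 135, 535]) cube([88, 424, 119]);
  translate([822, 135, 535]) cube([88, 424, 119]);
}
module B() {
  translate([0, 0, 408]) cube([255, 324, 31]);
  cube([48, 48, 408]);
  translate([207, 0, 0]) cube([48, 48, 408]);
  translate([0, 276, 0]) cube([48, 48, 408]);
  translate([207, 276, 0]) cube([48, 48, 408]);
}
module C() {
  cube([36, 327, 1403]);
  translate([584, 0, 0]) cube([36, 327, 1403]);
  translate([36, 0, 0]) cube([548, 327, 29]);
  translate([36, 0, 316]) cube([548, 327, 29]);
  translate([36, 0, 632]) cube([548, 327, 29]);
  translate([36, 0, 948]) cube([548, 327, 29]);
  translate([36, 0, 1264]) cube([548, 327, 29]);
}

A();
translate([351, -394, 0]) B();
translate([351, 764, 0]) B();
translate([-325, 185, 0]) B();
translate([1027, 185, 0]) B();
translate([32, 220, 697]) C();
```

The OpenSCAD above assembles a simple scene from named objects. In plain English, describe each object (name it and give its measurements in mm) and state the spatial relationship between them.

A is a rectangular dining table. The top is 957×694×43 mm with its upper surface at z = 697 mm. It stands on four 88×88 mm square legs, each inset 47 mm from the nearest pair of top edges, running from the floor to the underside of the top. Four apron rails, 88 mm thick and 119 mm tall, run between adjacent legs with their top edges flush with the underside of the top and their outer faces flush with the legs' outer faces.

B is a four-legged stool. The seat is 255×324 mm, 31 mm thick, top at z = 439 mm. It stands on four square legs, each 48×48 mm in cross-section, from z = 0 to the seat underside, each flush with a corner of the seat.

C is an open bookshelf. Two side panels, each 36 mm thick, 327 mm deep and 1403 mm tall, stand 620 mm apart (outside-to-outside). Between them sit 5 shelves, each 29 mm thick and 327 mm deep, spanning the full gap between the sides. The bottom shelf rests on the floor (its underside at z = 0) and the clear gap between one shelf's top and the next shelf's underside is 287 mm.

Four stools sit around the table at the −y, +y, −x, +x sides. The bookshelf is on top of the table.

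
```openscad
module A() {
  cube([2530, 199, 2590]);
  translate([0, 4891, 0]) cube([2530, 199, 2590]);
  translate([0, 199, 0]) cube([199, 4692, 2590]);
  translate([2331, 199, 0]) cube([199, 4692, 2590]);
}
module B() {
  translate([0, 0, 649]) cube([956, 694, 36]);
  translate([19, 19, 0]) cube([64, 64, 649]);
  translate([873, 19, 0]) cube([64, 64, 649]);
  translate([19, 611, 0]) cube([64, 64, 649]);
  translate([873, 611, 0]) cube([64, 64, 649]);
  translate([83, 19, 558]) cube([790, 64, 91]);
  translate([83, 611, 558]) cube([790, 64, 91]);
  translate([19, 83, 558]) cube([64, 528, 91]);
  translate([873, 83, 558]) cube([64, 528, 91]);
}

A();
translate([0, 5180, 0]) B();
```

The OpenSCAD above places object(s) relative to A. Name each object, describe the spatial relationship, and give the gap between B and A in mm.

The table's nearest face is 90 mm from the house frame's +y face.

A is a house frame. B is a table. The table is on the floor beside the house frame on its +y side. The gap between the table and the house frame is 90 mm.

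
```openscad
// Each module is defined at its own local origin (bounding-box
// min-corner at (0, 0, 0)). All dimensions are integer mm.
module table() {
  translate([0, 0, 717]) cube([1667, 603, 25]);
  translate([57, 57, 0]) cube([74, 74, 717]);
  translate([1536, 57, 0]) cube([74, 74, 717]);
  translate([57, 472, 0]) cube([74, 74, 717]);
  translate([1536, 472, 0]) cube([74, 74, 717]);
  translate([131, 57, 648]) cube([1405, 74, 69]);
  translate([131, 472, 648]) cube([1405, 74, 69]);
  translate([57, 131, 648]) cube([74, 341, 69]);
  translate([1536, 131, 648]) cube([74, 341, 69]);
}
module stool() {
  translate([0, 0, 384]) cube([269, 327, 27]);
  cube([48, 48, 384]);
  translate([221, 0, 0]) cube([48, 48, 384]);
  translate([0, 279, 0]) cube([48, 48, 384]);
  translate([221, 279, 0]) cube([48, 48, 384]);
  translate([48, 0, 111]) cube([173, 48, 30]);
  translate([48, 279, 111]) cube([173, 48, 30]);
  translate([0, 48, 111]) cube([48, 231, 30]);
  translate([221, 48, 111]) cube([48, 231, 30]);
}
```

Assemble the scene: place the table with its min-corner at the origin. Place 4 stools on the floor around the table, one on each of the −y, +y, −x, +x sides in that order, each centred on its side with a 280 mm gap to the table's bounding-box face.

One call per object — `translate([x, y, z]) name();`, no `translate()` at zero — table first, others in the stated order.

table();
translate([699, -607, 0]) stool();
translate([699, 883, 0]) stool();
translate([-549, 138, 0]) stool();
translate([1947, 138, 0]) stool();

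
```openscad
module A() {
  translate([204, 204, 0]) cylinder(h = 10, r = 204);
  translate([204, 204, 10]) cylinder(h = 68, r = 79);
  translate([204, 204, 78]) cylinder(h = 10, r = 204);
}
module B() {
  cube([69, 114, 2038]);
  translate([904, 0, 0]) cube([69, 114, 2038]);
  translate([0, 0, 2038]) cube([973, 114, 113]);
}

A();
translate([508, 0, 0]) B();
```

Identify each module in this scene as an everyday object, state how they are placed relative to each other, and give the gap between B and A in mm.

The door frame's nearest face is 100 mm from the spool's +x face.

A is a spool. B is a door frame. The door frame is on the floor beside the spool on its +x side. The gap between the door frame and the spool is 100 mm.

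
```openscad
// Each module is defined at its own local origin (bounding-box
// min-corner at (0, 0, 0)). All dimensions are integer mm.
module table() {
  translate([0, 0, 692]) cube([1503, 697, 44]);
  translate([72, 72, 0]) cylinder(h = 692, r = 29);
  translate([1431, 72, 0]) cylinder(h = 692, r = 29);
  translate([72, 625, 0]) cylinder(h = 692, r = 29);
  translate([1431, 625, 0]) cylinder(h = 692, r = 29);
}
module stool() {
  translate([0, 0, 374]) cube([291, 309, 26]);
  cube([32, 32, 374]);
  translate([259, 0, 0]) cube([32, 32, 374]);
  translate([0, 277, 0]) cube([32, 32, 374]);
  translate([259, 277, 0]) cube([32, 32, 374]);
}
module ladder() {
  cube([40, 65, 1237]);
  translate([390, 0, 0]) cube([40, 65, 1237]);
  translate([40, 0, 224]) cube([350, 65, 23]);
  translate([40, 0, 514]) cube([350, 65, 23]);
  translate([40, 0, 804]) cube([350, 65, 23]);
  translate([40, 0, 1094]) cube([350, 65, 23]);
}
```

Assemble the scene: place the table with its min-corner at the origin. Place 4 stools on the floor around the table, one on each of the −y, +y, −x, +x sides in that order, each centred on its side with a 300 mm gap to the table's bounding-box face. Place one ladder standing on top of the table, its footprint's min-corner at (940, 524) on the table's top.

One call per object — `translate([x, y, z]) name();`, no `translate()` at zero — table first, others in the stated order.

table();
translate([606, -609, 0]) stool();
translate([606, 997, 0]) stool();
translate([-591, 194, 0]) stool();
translate([1803, 194, 0]) stool();
translate([940, 524, 736]) ladder();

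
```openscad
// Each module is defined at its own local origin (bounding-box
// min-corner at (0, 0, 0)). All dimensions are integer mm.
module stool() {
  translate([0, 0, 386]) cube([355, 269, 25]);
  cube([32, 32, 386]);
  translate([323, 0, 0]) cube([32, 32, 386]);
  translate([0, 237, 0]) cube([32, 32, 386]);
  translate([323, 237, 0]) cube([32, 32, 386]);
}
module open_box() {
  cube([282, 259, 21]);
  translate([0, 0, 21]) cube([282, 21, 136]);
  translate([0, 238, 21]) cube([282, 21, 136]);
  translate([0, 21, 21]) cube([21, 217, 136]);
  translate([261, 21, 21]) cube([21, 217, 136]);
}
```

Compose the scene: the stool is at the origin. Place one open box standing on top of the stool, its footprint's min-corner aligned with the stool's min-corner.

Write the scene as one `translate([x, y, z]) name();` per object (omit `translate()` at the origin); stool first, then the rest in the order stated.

stool();
translate([0, 0, 411]) open_box();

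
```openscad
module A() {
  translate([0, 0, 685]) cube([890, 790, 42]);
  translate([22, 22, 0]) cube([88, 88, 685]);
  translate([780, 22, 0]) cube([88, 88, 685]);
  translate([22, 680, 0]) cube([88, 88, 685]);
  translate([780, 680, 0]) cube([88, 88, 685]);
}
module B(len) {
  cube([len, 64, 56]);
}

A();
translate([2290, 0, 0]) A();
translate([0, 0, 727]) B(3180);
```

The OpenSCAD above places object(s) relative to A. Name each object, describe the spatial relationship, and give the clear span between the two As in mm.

A is a table. B is a beam. A beam spans the tops of two tables. The clear span between the two tables is 1400 mm.

Second table starts at x = 2290; first ends at x = 890; clear span = 2290 − 890 = 1400 mm.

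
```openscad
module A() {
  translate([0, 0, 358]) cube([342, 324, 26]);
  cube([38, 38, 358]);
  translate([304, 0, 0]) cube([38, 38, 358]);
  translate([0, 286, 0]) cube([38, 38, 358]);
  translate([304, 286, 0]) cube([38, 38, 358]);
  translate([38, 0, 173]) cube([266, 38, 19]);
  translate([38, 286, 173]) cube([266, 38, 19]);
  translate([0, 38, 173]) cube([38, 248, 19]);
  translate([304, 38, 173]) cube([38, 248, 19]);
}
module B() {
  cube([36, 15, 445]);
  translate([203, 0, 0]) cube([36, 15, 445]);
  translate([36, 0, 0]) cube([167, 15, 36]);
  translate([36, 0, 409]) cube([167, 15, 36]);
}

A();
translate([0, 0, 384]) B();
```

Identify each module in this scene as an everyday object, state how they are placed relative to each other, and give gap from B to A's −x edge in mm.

The picture frame's min-x is at 0; the stool's min-x is 0; gap = 0 mm.

A is a stool. B is a picture frame. The picture frame is on top of the stool. The gap from the picture frame to the stool's −x edge is 0 mm.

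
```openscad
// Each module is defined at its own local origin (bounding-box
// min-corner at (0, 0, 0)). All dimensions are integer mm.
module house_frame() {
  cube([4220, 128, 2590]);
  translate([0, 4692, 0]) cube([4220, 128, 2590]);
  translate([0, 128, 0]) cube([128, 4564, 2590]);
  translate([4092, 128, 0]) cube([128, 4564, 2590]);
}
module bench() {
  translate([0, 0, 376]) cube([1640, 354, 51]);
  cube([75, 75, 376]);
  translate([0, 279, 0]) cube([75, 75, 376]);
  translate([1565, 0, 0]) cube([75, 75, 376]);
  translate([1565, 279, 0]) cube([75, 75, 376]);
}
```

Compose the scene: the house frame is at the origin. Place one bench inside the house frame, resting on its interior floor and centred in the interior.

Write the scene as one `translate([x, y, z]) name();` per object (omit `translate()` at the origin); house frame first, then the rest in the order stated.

house_frame();
translate([1290, 2233, 0]) bench();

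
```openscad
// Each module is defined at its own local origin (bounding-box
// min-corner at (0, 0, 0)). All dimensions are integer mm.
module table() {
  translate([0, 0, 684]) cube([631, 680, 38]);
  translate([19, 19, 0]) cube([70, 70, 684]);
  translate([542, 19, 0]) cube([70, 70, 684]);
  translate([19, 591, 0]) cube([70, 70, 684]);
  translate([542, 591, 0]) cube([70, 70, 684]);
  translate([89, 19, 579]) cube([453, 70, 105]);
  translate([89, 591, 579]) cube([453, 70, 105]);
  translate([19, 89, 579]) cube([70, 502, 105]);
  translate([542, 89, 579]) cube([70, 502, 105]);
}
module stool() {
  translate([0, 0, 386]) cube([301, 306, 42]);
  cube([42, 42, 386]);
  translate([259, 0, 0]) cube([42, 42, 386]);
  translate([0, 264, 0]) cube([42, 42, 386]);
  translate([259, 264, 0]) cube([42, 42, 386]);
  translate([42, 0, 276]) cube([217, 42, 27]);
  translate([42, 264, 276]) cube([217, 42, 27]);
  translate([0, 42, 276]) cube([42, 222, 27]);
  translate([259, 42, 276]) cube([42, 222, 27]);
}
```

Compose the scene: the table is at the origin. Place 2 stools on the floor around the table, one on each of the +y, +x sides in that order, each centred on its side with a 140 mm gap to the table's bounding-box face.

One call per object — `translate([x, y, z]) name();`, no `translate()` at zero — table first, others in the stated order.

table();
translate([165, 820, 0]) stool();
translate([771, 187, 0]) stool();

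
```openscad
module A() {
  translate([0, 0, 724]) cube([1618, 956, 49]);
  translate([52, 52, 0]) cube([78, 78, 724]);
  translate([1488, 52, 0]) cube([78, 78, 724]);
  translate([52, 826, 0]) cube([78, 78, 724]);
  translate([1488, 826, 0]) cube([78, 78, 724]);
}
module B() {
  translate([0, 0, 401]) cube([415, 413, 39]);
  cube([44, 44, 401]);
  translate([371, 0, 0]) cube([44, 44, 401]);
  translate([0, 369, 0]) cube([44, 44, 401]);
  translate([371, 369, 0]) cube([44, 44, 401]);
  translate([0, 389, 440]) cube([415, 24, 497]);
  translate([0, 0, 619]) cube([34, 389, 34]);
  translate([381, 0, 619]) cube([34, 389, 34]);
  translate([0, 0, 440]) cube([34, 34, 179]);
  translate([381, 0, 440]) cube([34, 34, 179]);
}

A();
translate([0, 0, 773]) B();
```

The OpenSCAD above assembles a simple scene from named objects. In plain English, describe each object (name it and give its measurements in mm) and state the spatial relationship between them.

A is a rectangular dining table. The top is 1618×956×49 mm with its upper surface at z = 773 mm. It stands on four 78×78 mm square legs, each inset 52 mm from the nearest pair of top edges, running from the floor to the underside of the top.

B is a chair. The seat is a 415×413×39 mm slab with its top at z = 440 mm, on four 44×44 mm corner legs (flush with the seat edges, standing on z = 0). A flat backrest 24 mm thick, 497 mm tall, spans the full seat width and rises from the seat top along its +y edge, rear face flush with the rear of the seat. Two armrests of 34×34 mm section run along each side from the seat's front edge to the front of the backrest, top faces 213 mm above the seat top and outer faces flush with the seat's x-edges; a 34×34 mm post under the front of each armrest stands on the seat at the front corner.

The chair is on top of the table.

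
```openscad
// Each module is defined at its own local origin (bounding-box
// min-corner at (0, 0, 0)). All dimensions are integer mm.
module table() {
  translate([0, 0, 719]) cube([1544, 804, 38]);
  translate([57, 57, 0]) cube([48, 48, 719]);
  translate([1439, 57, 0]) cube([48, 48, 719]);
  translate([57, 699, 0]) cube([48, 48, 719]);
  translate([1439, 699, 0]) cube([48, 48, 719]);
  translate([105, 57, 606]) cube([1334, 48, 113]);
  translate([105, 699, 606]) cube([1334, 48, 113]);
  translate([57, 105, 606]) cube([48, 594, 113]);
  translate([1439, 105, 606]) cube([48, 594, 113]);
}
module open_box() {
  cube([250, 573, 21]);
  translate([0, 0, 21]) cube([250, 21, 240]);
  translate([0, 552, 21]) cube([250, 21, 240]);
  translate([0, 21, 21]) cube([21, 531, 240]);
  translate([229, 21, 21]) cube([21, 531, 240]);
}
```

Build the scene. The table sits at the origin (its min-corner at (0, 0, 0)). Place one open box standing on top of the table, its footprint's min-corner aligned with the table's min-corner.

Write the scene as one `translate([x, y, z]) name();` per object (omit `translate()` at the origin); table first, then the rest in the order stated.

table();
translate([0, 0, 757]) open_box();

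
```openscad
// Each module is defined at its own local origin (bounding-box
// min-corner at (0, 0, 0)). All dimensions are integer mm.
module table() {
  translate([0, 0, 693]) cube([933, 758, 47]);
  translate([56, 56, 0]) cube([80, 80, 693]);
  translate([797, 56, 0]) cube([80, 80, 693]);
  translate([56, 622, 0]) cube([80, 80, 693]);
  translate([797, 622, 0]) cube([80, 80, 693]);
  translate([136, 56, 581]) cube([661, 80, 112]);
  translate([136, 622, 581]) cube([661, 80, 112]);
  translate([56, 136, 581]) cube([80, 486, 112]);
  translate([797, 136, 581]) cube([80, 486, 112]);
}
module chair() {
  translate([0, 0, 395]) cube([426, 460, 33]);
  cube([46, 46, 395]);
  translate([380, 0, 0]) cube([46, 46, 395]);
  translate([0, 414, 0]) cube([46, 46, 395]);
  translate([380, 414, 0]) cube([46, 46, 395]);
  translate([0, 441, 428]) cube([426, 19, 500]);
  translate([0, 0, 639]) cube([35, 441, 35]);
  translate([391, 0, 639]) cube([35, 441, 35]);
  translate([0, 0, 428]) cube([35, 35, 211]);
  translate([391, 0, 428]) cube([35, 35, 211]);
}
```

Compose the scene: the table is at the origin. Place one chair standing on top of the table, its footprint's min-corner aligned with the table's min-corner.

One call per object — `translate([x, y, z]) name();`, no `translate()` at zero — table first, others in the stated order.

table();
translate([0, 0, 740]) chair();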